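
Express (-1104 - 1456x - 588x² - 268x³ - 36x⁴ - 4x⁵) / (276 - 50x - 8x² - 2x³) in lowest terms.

(12 + 14x + 4x² + 2x³)/(-3 + x)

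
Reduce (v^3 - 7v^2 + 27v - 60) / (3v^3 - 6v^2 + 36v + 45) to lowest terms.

(v - 4)/(3v + 3)

Apply the Euclidean algorithm:
  v^3 - 7v^2 + 27v - 60 = (1/3)(3v^3 - 6v^2 + 36v + 45) + (-5v^2 + 15v - 75)
  3v^3 - 6v^2 + 36v + 45 = (-(3/5)v - 3/5)(-5v^2 + 15v - 75) + (0)
Last nonzero remainder: -5v^2 + 15v - 75. Dividing through by -5 gives the monic gcd v^2 - 3v + 15.
Cancel v^2 - 3v + 15 from numerator and denominator to get the reduced form.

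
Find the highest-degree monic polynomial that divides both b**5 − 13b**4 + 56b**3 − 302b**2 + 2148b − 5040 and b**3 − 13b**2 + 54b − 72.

b**2 − 10b + 24

By polynomial division,
  b**5 − 13b**4 + 56b**3 − 302b**2 + 2148b − 5040 = (b**2 + 2)(b**3 − 13b**2 + 54b − 72) + (−204b**2 + 2040b − 4896)
  b**3 − 13b**2 + 54b − 72 = (−(1/204)b + 1/68)(−204b**2 + 2040b − 4896) + (0)
Last nonzero remainder: −204b**2 + 2040b − 4896. Dividing through by −204 gives the monic gcd b**2 − 10b + 24.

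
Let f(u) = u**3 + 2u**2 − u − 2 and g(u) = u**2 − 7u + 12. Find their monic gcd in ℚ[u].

1

By polynomial division,
  u**3 + 2u**2 − u − 2 = (u + 9)(u**2 − 7u + 12) + (50u − 110)
  u**2 − 7u + 12 = ((1/50)u − 12/125)(50u − 110) + (36/25)
  50u − 110 = ((625/18)u − 1375/18)(36/25) + (0)
The last nonzero remainder is the constant 36/25, so the polynomials are coprime and gcd = 1.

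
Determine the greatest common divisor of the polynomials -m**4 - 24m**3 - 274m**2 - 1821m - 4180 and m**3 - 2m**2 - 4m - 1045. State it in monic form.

m**2 + 9m + 95

By polynomial division,
  -m**4 - 24m**3 - 274m**2 - 1821m - 4180 = (-m - 26)(m**3 - 2m**2 - 4m - 1045) + (-330m**2 - 2970m - 31350)
  m**3 - 2m**2 - 4m - 1045 = (-(1/330)m + 1/30)(-330m**2 - 2970m - 31350) + (0)
Last nonzero remainder: -330m**2 - 2970m - 31350. Dividing through by -330 gives the monic gcd m**2 + 9m + 95.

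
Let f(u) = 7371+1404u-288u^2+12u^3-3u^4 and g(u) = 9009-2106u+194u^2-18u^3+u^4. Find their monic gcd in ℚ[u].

By polynomial division,
  -3u^4+12u^3-288u^2+1404u+7371 = (-3)(u^4-18u^3+194u^2-2106u+9009) + (-42u^3+294u^2-4914u+34398)
  u^4-18u^3+194u^2-2106u+9009 = (-(1/42)u+11/42)(-42u^3+294u^2-4914u+34398) + (0)
Last nonzero remainder: -42u^3+294u^2-4914u+34398. Dividing through by -42 gives the monic gcd u^3-7u^2+117u-819.

-819+117u-7u^2+u^3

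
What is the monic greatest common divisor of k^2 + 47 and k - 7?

1

Repeated division with remainder:
  k^2 + 47 = (k + 7)(k - 7) + (96)
  k - 7 = ((1/96)k - 7/96)(96) + (0)
The last nonzero remainder is the constant 96, so the polynomials are coprime and gcd = 1.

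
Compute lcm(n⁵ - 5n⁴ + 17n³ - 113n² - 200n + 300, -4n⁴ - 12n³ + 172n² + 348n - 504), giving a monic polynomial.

n⁷ + 5n⁶ - 12n⁵ - 48n⁴ - 973n³ - 4073n² - 1200n + 6300

Euclidean algorithm in ℚ[n]:
  n⁵ - 5n⁴ + 17n³ - 113n² - 200n + 300 = (-(1/4)n + 2)(-4n⁴ - 12n³ + 172n² + 348n - 504) + (84n³ - 370n² - 1022n + 1308)
  -4n⁴ - 12n³ + 172n² + 348n - 504 = (-(1/21)n - 311/882)(84n³ - 370n² - 1022n + 1308) + (-(3145/441)n² + (3145/63)n - 6290/147)
  84n³ - 370n² - 1022n + 1308 = (-(37044/3145)n - 96138/3145)(-(3145/441)n² + (3145/63)n - 6290/147) + (0)
Last nonzero remainder: -(3145/441)n² + (3145/63)n - 6290/147. Dividing through by -3145/441 gives the monic gcd n² - 7n + 6.
Then lcm(f, g) = f·g / gcd(f, g); expanding and making the result monic gives the answer.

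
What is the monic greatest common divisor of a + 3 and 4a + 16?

Euclidean algorithm in ℚ[a]:
  a + 3 = (1/4)(4a + 16) + (−1)
  4a + 16 = (−4a − 16)(−1) + (0)
The last nonzero remainder is the constant −1, so the polynomials are coprime and gcd = 1.

1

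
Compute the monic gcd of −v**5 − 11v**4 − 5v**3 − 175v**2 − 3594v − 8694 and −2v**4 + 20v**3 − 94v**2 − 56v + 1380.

Repeated division with remainder:
  −v**5 − 11v**4 − 5v**3 − 175v**2 − 3594v − 8694 = ((1/2)v + 21/2)(−2v**4 + 20v**3 − 94v**2 − 56v + 1380) + (−168v**3 + 840v**2 − 3696v − 23184)
  −2v**4 + 20v**3 − 94v**2 − 56v + 1380 = ((1/84)v − 5/84)(−168v**3 + 840v**2 − 3696v − 23184) + (0)
Last nonzero remainder: −168v**3 + 840v**2 − 3696v − 23184. Dividing through by −168 gives the monic gcd v**3 − 5v**2 + 22v + 138.

v**3 − 5v**2 + 22v + 138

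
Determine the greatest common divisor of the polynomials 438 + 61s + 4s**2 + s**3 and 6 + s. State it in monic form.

By polynomial division,
  s**3 + 4s**2 + 61s + 438 = (s**2 - 2s + 73)(s + 6) + (0)
The last nonzero remainder s + 6 is already monic.

6 + s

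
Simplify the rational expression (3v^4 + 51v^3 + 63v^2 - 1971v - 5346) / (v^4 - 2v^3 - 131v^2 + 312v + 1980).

Repeated division with remainder:
  3v^4 + 51v^3 + 63v^2 - 1971v - 5346 = (3)(v^4 - 2v^3 - 131v^2 + 312v + 1980) + (57v^3 + 456v^2 - 2907v - 11286)
  v^4 - 2v^3 - 131v^2 + 312v + 1980 = ((1/57)v - 10/57)(57v^3 + 456v^2 - 2907v - 11286) + (0)
Last nonzero remainder: 57v^3 + 456v^2 - 2907v - 11286. Dividing through by 57 gives the monic gcd v^3 + 8v^2 - 51v - 198.
Cancel v^3 + 8v^2 - 51v - 198 from numerator and denominator to get the reduced form.

(3v + 27)/(v - 10)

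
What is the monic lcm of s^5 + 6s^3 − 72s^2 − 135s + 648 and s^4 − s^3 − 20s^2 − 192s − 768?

s^7 − 4s^6 − 26s^5 − 96s^4 − 39s^3 + 3492s^2 + 1728s − 20736

Apply the Euclidean algorithm:
  s^5 + 6s^3 − 72s^2 − 135s + 648 = (s + 1)(s^4 − s^3 − 20s^2 − 192s − 768) + (27s^3 + 140s^2 + 825s + 1416)
  s^4 − s^3 − 20s^2 − 192s − 768 = ((1/27)s − 167/729)(27s^3 + 140s^2 + 825s + 1416) + (−(13475/729)s^2 − (13475/243)s − 107800/243)
  27s^3 + 140s^2 + 825s + 1416 = (−(19683/13475)s − 43011/13475)(−(13475/729)s^2 − (13475/243)s − 107800/243) + (0)
Last nonzero remainder: −(13475/729)s^2 − (13475/243)s − 107800/243. Dividing through by −13475/729 gives the monic gcd s^2 + 3s + 24.
Then lcm(f, g) = f·g / gcd(f, g); expanding and making the result monic gives the answer.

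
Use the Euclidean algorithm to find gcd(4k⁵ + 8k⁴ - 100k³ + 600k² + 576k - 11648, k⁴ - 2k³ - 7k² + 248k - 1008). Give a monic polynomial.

By polynomial division,
  4k⁵ + 8k⁴ - 100k³ + 600k² + 576k - 11648 = (4k + 16)(k⁴ - 2k³ - 7k² + 248k - 1008) + (-40k³ - 280k² + 640k + 4480)
  k⁴ - 2k³ - 7k² + 248k - 1008 = (-(1/40)k + 9/40)(-40k³ - 280k² + 640k + 4480) + (72k² + 216k - 2016)
  -40k³ - 280k² + 640k + 4480 = (-(5/9)k - 20/9)(72k² + 216k - 2016) + (0)
Last nonzero remainder: 72k² + 216k - 2016. Dividing through by 72 gives the monic gcd k² + 3k - 28.

k² + 3k - 28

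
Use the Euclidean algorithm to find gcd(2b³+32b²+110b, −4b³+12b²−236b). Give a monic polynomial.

b

By polynomial division,
  2b³+32b²+110b = (−1/2)(−4b³+12b²−236b) + (38b²−8b)
  −4b³+12b²−236b = (−(2/19)b+106/361)(38b²−8b) + (−(84348/361)b)
  38b²−8b = (−(6859/42174)b+722/21087)(−(84348/361)b) + (0)
Last nonzero remainder: −(84348/361)b. Dividing through by −84348/361 gives the monic gcd b.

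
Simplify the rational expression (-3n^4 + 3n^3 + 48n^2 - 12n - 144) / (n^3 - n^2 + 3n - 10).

Apply the Euclidean algorithm:
  -3n^4 + 3n^3 + 48n^2 - 12n - 144 = (-3n)(n^3 - n^2 + 3n - 10) + (57n^2 - 42n - 144)
  n^3 - n^2 + 3n - 10 = ((1/57)n - 5/1083)(57n^2 - 42n - 144) + ((1925/361)n - 3850/361)
  57n^2 - 42n - 144 = ((20577/1925)n + 25992/1925)((1925/361)n - 3850/361) + (0)
Last nonzero remainder: (1925/361)n - 3850/361. Dividing through by 1925/361 gives the monic gcd n - 2.
Cancel n - 2 from numerator and denominator to get the reduced form.

(-3n^3 - 3n^2 + 42n + 72)/(n^2 + n + 5)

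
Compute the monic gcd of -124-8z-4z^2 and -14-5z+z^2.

1

Euclidean algorithm in ℚ[z]:
  -4z^2-8z-124 = (-4)(z^2-5z-14) + (-28z-180)
  z^2-5z-14 = (-(1/28)z+20/49)(-28z-180) + (2914/49)
  -28z-180 = (-(686/1457)z-4410/1457)(2914/49) + (0)
The last nonzero remainder is the constant 2914/49, so the polynomials are coprime and gcd = 1.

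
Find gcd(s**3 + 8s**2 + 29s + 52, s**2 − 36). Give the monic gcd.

1

By polynomial division,
  s**3 + 8s**2 + 29s + 52 = (s + 8)(s**2 − 36) + (65s + 340)
  s**2 − 36 = ((1/65)s − 68/845)(65s + 340) + (−1460/169)
  65s + 340 = (−(2197/292)s − 2873/73)(−1460/169) + (0)
The last nonzero remainder is the constant −1460/169, so the polynomials are coprime and gcd = 1.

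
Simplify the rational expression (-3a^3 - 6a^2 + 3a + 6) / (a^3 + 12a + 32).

(-3a^2 + 3)/(a^2 - 2a + 16)

Euclidean algorithm in ℚ[a]:
  -3a^3 - 6a^2 + 3a + 6 = (-3)(a^3 + 12a + 32) + (-6a^2 + 39a + 102)
  a^3 + 12a + 32 = (-(1/6)a - 13/12)(-6a^2 + 39a + 102) + ((285/4)a + 285/2)
  -6a^2 + 39a + 102 = (-(8/95)a + 68/95)((285/4)a + 285/2) + (0)
Last nonzero remainder: (285/4)a + 285/2. Dividing through by 285/4 gives the monic gcd a + 2.
Cancel a + 2 from numerator and denominator to get the reduced form.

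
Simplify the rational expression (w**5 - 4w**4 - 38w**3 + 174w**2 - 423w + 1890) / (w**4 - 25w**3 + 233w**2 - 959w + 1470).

(w**3 + 7w**2 + 9w + 63)/(w**2 - 14w + 49)

Apply the Euclidean algorithm:
  w**5 - 4w**4 - 38w**3 + 174w**2 - 423w + 1890 = (w + 21)(w**4 - 25w**3 + 233w**2 - 959w + 1470) + (254w**3 - 3760w**2 + 18246w - 28980)
  w**4 - 25w**3 + 233w**2 - 959w + 1470 = ((1/254)w - 1295/32258)(254w**3 - 3760w**2 + 18246w - 28980) + ((164836/16129)w**2 - (1813196/16129)w + 4945080/16129)
  254w**3 - 3760w**2 + 18246w - 28980 = ((2048383/82418)w - 1112901/11774)((164836/16129)w**2 - (1813196/16129)w + 4945080/16129) + (0)
Last nonzero remainder: (164836/16129)w**2 - (1813196/16129)w + 4945080/16129. Dividing through by 164836/16129 gives the monic gcd w**2 - 11w + 30.
Cancel w**2 - 11w + 30 from numerator and denominator to get the reduced form.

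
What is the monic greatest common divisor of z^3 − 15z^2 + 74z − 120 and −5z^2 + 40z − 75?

Repeated division with remainder:
  z^3 − 15z^2 + 74z − 120 = (−(1/5)z + 7/5)(−5z^2 + 40z − 75) + (3z − 15)
  −5z^2 + 40z − 75 = (−(5/3)z + 5)(3z − 15) + (0)
Last nonzero remainder: 3z − 15. Dividing through by 3 gives the monic gcd z − 5.

z − 5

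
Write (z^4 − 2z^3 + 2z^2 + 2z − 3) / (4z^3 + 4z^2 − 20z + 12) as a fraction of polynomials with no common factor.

Repeated division with remainder:
  z^4 − 2z^3 + 2z^2 + 2z − 3 = ((1/4)z − 3/4)(4z^3 + 4z^2 − 20z + 12) + (10z^2 − 16z + 6)
  4z^3 + 4z^2 − 20z + 12 = ((2/5)z + 26/25)(10z^2 − 16z + 6) + (−(144/25)z + 144/25)
  10z^2 − 16z + 6 = (−(125/72)z + 25/24)(−(144/25)z + 144/25) + (0)
Last nonzero remainder: −(144/25)z + 144/25. Dividing through by −144/25 gives the monic gcd z − 1.
Cancel z − 1 from numerator and denominator to get the reduced form.

(z^3 − z^2 + z + 3)/(4z^2 + 8z − 12)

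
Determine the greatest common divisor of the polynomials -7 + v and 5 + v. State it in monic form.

Apply the Euclidean algorithm:
  v - 7 = (v + 5) + (-12)
  v + 5 = (-(1/12)v - 5/12)(-12) + (0)
The last nonzero remainder is the constant -12, so the polynomials are coprime and gcd = 1.

1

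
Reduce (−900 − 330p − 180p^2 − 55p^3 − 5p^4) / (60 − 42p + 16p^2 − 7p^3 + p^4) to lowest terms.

Repeated division with remainder:
  −5p^4 − 55p^3 − 180p^2 − 330p − 900 = (−5)(p^4 − 7p^3 + 16p^2 − 42p + 60) + (−90p^3 − 100p^2 − 540p − 600)
  p^4 − 7p^3 + 16p^2 − 42p + 60 = (−(1/90)p + 73/810)(−90p^3 − 100p^2 − 540p − 600) + ((1540/81)p^2 + 3080/27)
  −90p^3 − 100p^2 − 540p − 600 = (−(729/154)p − 405/77)((1540/81)p^2 + 3080/27) + (0)
Last nonzero remainder: (1540/81)p^2 + 3080/27. Dividing through by 1540/81 gives the monic gcd p^2 + 6.
Cancel p^2 + 6 from numerator and denominator to get the reduced form.

(−150 − 55p − 5p^2)/(10 − 7p + p^2)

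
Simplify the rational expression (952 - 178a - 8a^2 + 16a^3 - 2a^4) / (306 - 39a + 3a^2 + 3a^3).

(56 + 6a - 2a^2)/(18 + 3a)

Euclidean algorithm in ℚ[a]:
  -2a^4 + 16a^3 - 8a^2 - 178a + 952 = (-(2/3)a + 6)(3a^3 + 3a^2 - 39a + 306) + (-52a^2 + 260a - 884)
  3a^3 + 3a^2 - 39a + 306 = (-(3/52)a - 9/26)(-52a^2 + 260a - 884) + (0)
Last nonzero remainder: -52a^2 + 260a - 884. Dividing through by -52 gives the monic gcd a^2 - 5a + 17.
Cancel a^2 - 5a + 17 from numerator and denominator to get the reduced form.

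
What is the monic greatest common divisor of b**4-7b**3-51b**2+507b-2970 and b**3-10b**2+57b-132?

b**2-6b+33

By polynomial division,
  b**4-7b**3-51b**2+507b-2970 = (b+3)(b**3-10b**2+57b-132) + (-78b**2+468b-2574)
  b**3-10b**2+57b-132 = (-(1/78)b+2/39)(-78b**2+468b-2574) + (0)
Last nonzero remainder: -78b**2+468b-2574. Dividing through by -78 gives the monic gcd b**2-6b+33.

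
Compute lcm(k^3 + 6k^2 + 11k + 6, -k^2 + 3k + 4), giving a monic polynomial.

k^4 + 2k^3 - 13k^2 - 38k - 24

By polynomial division,
  k^3 + 6k^2 + 11k + 6 = (-k - 9)(-k^2 + 3k + 4) + (42k + 42)
  -k^2 + 3k + 4 = (-(1/42)k + 2/21)(42k + 42) + (0)
Last nonzero remainder: 42k + 42. Dividing through by 42 gives the monic gcd k + 1.
Then lcm(f, g) = f·g / gcd(f, g); expanding and making the result monic gives the answer.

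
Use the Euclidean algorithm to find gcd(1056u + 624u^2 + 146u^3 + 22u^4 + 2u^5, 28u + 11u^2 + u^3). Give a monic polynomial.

4u + u^2

Euclidean algorithm in ℚ[u]:
  2u^5 + 22u^4 + 146u^3 + 624u^2 + 1056u = (2u^2 + 90)(u^3 + 11u^2 + 28u) + (−366u^2 − 1464u)
  u^3 + 11u^2 + 28u = (−(1/366)u − 7/366)(−366u^2 − 1464u) + (0)
Last nonzero remainder: −366u^2 − 1464u. Dividing through by −366 gives the monic gcd u^2 + 4u.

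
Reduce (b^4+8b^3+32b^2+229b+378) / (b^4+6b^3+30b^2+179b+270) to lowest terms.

(b+7)/(b+5)

Repeated division with remainder:
  b^4+8b^3+32b^2+229b+378 = (b^4+6b^3+30b^2+179b+270) + (2b^3+2b^2+50b+108)
  b^4+6b^3+30b^2+179b+270 = ((1/2)b+5/2)(2b^3+2b^2+50b+108) + (0)
Last nonzero remainder: 2b^3+2b^2+50b+108. Dividing through by 2 gives the monic gcd b^3+b^2+25b+54.
Cancel b^3+b^2+25b+54 from numerator and denominator to get the reduced form.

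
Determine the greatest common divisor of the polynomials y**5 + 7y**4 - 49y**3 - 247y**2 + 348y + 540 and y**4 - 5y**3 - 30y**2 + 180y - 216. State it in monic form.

y**2 - 8y + 12

Euclidean algorithm in ℚ[y]:
  y**5 + 7y**4 - 49y**3 - 247y**2 + 348y + 540 = (y + 12)(y**4 - 5y**3 - 30y**2 + 180y - 216) + (41y**3 - 67y**2 - 1596y + 3132)
  y**4 - 5y**3 - 30y**2 + 180y - 216 = ((1/41)y - 138/1681)(41y**3 - 67y**2 - 1596y + 3132) + ((5760/1681)y**2 - (46080/1681)y + 69120/1681)
  41y**3 - 67y**2 - 1596y + 3132 = ((68921/5760)y + 48749/640)((5760/1681)y**2 - (46080/1681)y + 69120/1681) + (0)
Last nonzero remainder: (5760/1681)y**2 - (46080/1681)y + 69120/1681. Dividing through by 5760/1681 gives the monic gcd y**2 - 8y + 12.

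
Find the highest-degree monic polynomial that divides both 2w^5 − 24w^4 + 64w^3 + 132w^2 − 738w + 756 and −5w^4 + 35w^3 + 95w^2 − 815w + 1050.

w^3 − 12w^2 + 41w − 42

Apply the Euclidean algorithm:
  2w^5 − 24w^4 + 64w^3 + 132w^2 − 738w + 756 = (−(2/5)w + 2)(−5w^4 + 35w^3 + 95w^2 − 815w + 1050) + (32w^3 − 384w^2 + 1312w − 1344)
  −5w^4 + 35w^3 + 95w^2 − 815w + 1050 = (−(5/32)w − 25/32)(32w^3 − 384w^2 + 1312w − 1344) + (0)
Last nonzero remainder: 32w^3 − 384w^2 + 1312w − 1344. Dividing through by 32 gives the monic gcd w^3 − 12w^2 + 41w − 42.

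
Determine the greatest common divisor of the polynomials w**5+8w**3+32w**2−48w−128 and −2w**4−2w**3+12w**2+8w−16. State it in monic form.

w**3+2w**2−4w−8

By polynomial division,
  w**5+8w**3+32w**2−48w−128 = (−(1/2)w+1/2)(−2w**4−2w**3+12w**2+8w−16) + (15w**3+30w**2−60w−120)
  −2w**4−2w**3+12w**2+8w−16 = (−(2/15)w+2/15)(15w**3+30w**2−60w−120) + (0)
Last nonzero remainder: 15w**3+30w**2−60w−120. Dividing through by 15 gives the monic gcd w**3+2w**2−4w−8.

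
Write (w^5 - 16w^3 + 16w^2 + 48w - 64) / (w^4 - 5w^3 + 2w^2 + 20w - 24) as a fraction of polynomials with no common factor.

(w^2 + 2w - 8)/(w - 3)

Apply the Euclidean algorithm:
  w^5 - 16w^3 + 16w^2 + 48w - 64 = (w + 5)(w^4 - 5w^3 + 2w^2 + 20w - 24) + (7w^3 - 14w^2 - 28w + 56)
  w^4 - 5w^3 + 2w^2 + 20w - 24 = ((1/7)w - 3/7)(7w^3 - 14w^2 - 28w + 56) + (0)
Last nonzero remainder: 7w^3 - 14w^2 - 28w + 56. Dividing through by 7 gives the monic gcd w^3 - 2w^2 - 4w + 8.
Cancel w^3 - 2w^2 - 4w + 8 from numerator and denominator to get the reduced form.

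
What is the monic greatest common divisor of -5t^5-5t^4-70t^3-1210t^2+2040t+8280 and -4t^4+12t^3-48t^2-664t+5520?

t^3+2t^2+22t+276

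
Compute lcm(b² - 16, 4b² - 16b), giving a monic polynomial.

b³ - 16b

By polynomial division,
  b² - 16 = (1/4)(4b² - 16b) + (4b - 16)
  4b² - 16b = (b)(4b - 16) + (0)
Last nonzero remainder: 4b - 16. Dividing through by 4 gives the monic gcd b - 4.
Then lcm(f, g) = f·g / gcd(f, g); expanding and making the result monic gives the answer.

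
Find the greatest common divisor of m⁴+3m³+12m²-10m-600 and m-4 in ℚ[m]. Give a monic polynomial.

m-4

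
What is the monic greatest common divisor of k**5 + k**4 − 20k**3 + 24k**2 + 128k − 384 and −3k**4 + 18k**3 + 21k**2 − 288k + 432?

k**2 + k − 12

Euclidean algorithm in ℚ[k]:
  k**5 + k**4 − 20k**3 + 24k**2 + 128k − 384 = (−(1/3)k − 7/3)(−3k**4 + 18k**3 + 21k**2 − 288k + 432) + (29k**3 − 23k**2 − 400k + 624)
  −3k**4 + 18k**3 + 21k**2 − 288k + 432 = (−(3/29)k + 453/841)(29k**3 − 23k**2 − 400k + 624) + (−(6720/841)k**2 − (6720/841)k + 80640/841)
  29k**3 − 23k**2 − 400k + 624 = (−(24389/6720)k + 10933/1680)(−(6720/841)k**2 − (6720/841)k + 80640/841) + (0)
Last nonzero remainder: −(6720/841)k**2 − (6720/841)k + 80640/841. Dividing through by −6720/841 gives the monic gcd k**2 + k − 12.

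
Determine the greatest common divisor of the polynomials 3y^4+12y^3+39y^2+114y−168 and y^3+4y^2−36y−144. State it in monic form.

y+4

Repeated division with remainder:
  3y^4+12y^3+39y^2+114y−168 = (3y)(y^3+4y^2−36y−144) + (147y^2+546y−168)
  y^3+4y^2−36y−144 = ((1/147)y+2/1029)(147y^2+546y−168) + (−(1760/49)y−7040/49)
  147y^2+546y−168 = (−(7203/1760)y+1029/880)(−(1760/49)y−7040/49) + (0)
Last nonzero remainder: −(1760/49)y−7040/49. Dividing through by −1760/49 gives the monic gcd y+4.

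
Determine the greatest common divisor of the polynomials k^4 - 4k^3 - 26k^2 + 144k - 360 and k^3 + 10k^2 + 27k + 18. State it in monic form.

Repeated division with remainder:
  k^4 - 4k^3 - 26k^2 + 144k - 360 = (k - 14)(k^3 + 10k^2 + 27k + 18) + (87k^2 + 504k - 108)
  k^3 + 10k^2 + 27k + 18 = ((1/87)k + 122/2523)(87k^2 + 504k - 108) + ((3255/841)k + 19530/841)
  87k^2 + 504k - 108 = ((24389/1085)k - 5046/1085)((3255/841)k + 19530/841) + (0)
Last nonzero remainder: (3255/841)k + 19530/841. Dividing through by 3255/841 gives the monic gcd k + 6.

k + 6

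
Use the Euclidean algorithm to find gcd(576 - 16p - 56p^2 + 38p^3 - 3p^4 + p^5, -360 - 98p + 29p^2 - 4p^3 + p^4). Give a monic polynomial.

Euclidean algorithm in ℚ[p]:
  p^5 - 3p^4 + 38p^3 - 56p^2 - 16p + 576 = (p + 1)(p^4 - 4p^3 + 29p^2 - 98p - 360) + (13p^3 + 13p^2 + 442p + 936)
  p^4 - 4p^3 + 29p^2 - 98p - 360 = ((1/13)p - 5/13)(13p^3 + 13p^2 + 442p + 936) + (0)
Last nonzero remainder: 13p^3 + 13p^2 + 442p + 936. Dividing through by 13 gives the monic gcd p^3 + p^2 + 34p + 72.

72 + 34p + p^2 + p^3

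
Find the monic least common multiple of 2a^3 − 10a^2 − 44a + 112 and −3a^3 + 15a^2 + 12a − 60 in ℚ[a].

a^5 − 8a^4 − 17a^3 + 172a^2 + 52a − 560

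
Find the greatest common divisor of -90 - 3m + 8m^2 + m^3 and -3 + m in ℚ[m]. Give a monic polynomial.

-3 + m

Euclidean algorithm in ℚ[m]:
  m^3 + 8m^2 - 3m - 90 = (m^2 + 11m + 30)(m - 3) + (0)
The last nonzero remainder m - 3 is already monic.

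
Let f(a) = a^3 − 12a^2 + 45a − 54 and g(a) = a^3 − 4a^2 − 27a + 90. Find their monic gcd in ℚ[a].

a^2 − 9a + 18

Repeated division with remainder:
  a^3 − 12a^2 + 45a − 54 = (a^3 − 4a^2 − 27a + 90) + (−8a^2 + 72a − 144)
  a^3 − 4a^2 − 27a + 90 = (−(1/8)a − 5/8)(−8a^2 + 72a − 144) + (0)
Last nonzero remainder: −8a^2 + 72a − 144. Dividing through by −8 gives the monic gcd a^2 − 9a + 18.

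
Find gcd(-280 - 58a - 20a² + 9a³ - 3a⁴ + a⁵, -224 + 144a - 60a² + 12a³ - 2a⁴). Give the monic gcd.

Euclidean algorithm in ℚ[a]:
  a⁵ - 3a⁴ + 9a³ - 20a² - 58a - 280 = (-(1/2)a - 3/2)(-2a⁴ + 12a³ - 60a² + 144a - 224) + (-3a³ - 38a² + 46a - 616)
  -2a⁴ + 12a³ - 60a² + 144a - 224 = ((2/3)a - 112/9)(-3a³ - 38a² + 46a - 616) + (-(5072/9)a² + (10144/9)a - 71008/9)
  -3a³ - 38a² + 46a - 616 = ((27/5072)a + 99/1268)(-(5072/9)a² + (10144/9)a - 71008/9) + (0)
Last nonzero remainder: -(5072/9)a² + (10144/9)a - 71008/9. Dividing through by -5072/9 gives the monic gcd a² - 2a + 14.

14 - 2a + a²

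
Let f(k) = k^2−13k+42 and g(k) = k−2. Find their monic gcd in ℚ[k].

1

Repeated division with remainder:
  k^2−13k+42 = (k−11)(k−2) + (20)
  k−2 = ((1/20)k−1/10)(20) + (0)
The last nonzero remainder is the constant 20, so the polynomials are coprime and gcd = 1.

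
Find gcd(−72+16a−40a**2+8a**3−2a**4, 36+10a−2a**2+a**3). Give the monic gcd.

18−4a+a**2

Repeated division with remainder:
  −2a**4+8a**3−40a**2+16a−72 = (−2a+4)(a**3−2a**2+10a+36) + (−12a**2+48a−216)
  a**3−2a**2+10a+36 = (−(1/12)a−1/6)(−12a**2+48a−216) + (0)
Last nonzero remainder: −12a**2+48a−216. Dividing through by −12 gives the monic gcd a**2−4a+18.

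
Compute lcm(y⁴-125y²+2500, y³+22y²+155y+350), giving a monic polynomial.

y⁵+7y⁴-125y³-875y²+2500y+17500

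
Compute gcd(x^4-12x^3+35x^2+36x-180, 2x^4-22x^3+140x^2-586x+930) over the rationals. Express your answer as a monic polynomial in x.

x^2-8x+15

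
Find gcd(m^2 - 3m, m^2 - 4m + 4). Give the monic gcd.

1

By polynomial division,
  m^2 - 3m = (m^2 - 4m + 4) + (m - 4)
  m^2 - 4m + 4 = (m)(m - 4) + (4)
  m - 4 = ((1/4)m - 1)(4) + (0)
The last nonzero remainder is the constant 4, so the polynomials are coprime and gcd = 1.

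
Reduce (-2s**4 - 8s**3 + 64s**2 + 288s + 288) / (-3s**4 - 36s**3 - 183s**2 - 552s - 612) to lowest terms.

(2s**2 - 8s - 24)/(3s**2 + 12s + 51)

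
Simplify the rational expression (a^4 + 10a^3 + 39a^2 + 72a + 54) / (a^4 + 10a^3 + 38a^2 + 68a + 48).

(a^2 + 6a + 9)/(a^2 + 6a + 8)

Apply the Euclidean algorithm:
  a^4 + 10a^3 + 39a^2 + 72a + 54 = (a^4 + 10a^3 + 38a^2 + 68a + 48) + (a^2 + 4a + 6)
  a^4 + 10a^3 + 38a^2 + 68a + 48 = (a^2 + 6a + 8)(a^2 + 4a + 6) + (0)
The last nonzero remainder a^2 + 4a + 6 is already monic.
Cancel a^2 + 4a + 6 from numerator and denominator to get the reduced form.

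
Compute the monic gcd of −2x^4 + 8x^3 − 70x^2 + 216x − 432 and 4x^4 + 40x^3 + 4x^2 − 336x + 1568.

By polynomial division,
  −2x^4 + 8x^3 − 70x^2 + 216x − 432 = (−1/2)(4x^4 + 40x^3 + 4x^2 − 336x + 1568) + (28x^3 − 68x^2 + 48x + 352)
  4x^4 + 40x^3 + 4x^2 − 336x + 1568 = ((1/7)x + 87/49)(28x^3 − 68x^2 + 48x + 352) + ((5776/49)x^2 − (23104/49)x + 46208/49)
  28x^3 − 68x^2 + 48x + 352 = ((343/1444)x + 539/1444)((5776/49)x^2 − (23104/49)x + 46208/49) + (0)
Last nonzero remainder: (5776/49)x^2 − (23104/49)x + 46208/49. Dividing through by 5776/49 gives the monic gcd x^2 − 4x + 8.

x^2 − 4x + 8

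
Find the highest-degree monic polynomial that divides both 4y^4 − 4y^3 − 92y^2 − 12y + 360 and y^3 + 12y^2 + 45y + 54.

Apply the Euclidean algorithm:
  4y^4 − 4y^3 − 92y^2 − 12y + 360 = (4y − 52)(y^3 + 12y^2 + 45y + 54) + (352y^2 + 2112y + 3168)
  y^3 + 12y^2 + 45y + 54 = ((1/352)y + 3/176)(352y^2 + 2112y + 3168) + (0)
Last nonzero remainder: 352y^2 + 2112y + 3168. Dividing through by 352 gives the monic gcd y^2 + 6y + 9.

y^2 + 6y + 9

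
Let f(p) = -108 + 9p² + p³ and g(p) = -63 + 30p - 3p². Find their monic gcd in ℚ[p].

-3 + p

Repeated division with remainder:
  p³ + 9p² - 108 = (-(1/3)p - 19/3)(-3p² + 30p - 63) + (169p - 507)
  -3p² + 30p - 63 = (-(3/169)p + 21/169)(169p - 507) + (0)
Last nonzero remainder: 169p - 507. Dividing through by 169 gives the monic gcd p - 3.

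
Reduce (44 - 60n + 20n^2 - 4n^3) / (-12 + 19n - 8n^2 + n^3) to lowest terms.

Euclidean algorithm in ℚ[n]:
  -4n^3 + 20n^2 - 60n + 44 = (-4)(n^3 - 8n^2 + 19n - 12) + (-12n^2 + 16n - 4)
  n^3 - 8n^2 + 19n - 12 = (-(1/12)n + 5/9)(-12n^2 + 16n - 4) + ((88/9)n - 88/9)
  -12n^2 + 16n - 4 = (-(27/22)n + 9/22)((88/9)n - 88/9) + (0)
Last nonzero remainder: (88/9)n - 88/9. Dividing through by 88/9 gives the monic gcd n - 1.
Cancel n - 1 from numerator and denominator to get the reduced form.

(-44 + 16n - 4n^2)/(12 - 7n + n^2)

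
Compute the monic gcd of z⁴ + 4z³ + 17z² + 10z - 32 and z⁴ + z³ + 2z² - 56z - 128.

z³ + 5z² + 22z + 32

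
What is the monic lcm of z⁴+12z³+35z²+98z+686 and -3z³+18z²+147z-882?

Euclidean algorithm in ℚ[z]:
  z⁴+12z³+35z²+98z+686 = (-(1/3)z-6)(-3z³+18z²+147z-882) + (192z²+686z-4606)
  -3z³+18z²+147z-882 = (-(1/64)z+919/6144)(192z²+686z-4606) + (-(84721/3072)z-593047/3072)
  192z²+686z-4606 = (-(589824/84721)z+288768/12103)(-(84721/3072)z-593047/3072) + (0)
Last nonzero remainder: -(84721/3072)z-593047/3072. Dividing through by -84721/3072 gives the monic gcd z+7.
Then lcm(f, g) = f·g / gcd(f, g); expanding and making the result monic gives the answer.

z⁶-z⁵-79z⁴+147z³+882z²-4802z+28812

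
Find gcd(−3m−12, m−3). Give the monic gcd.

Repeated division with remainder:
  −3m−12 = (−3)(m−3) + (−21)
  m−3 = (−(1/21)m+1/7)(−21) + (0)
The last nonzero remainder is the constant −21, so the polynomials are coprime and gcd = 1.

1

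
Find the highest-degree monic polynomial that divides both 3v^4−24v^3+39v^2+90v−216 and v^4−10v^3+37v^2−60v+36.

v^2−6v+9

Apply the Euclidean algorithm:
  3v^4−24v^3+39v^2+90v−216 = (3)(v^4−10v^3+37v^2−60v+36) + (6v^3−72v^2+270v−324)
  v^4−10v^3+37v^2−60v+36 = ((1/6)v+1/3)(6v^3−72v^2+270v−324) + (16v^2−96v+144)
  6v^3−72v^2+270v−324 = ((3/8)v−9/4)(16v^2−96v+144) + (0)
Last nonzero remainder: 16v^2−96v+144. Dividing through by 16 gives the monic gcd v^2−6v+9.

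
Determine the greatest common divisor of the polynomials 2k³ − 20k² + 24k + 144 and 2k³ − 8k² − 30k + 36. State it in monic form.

By polynomial division,
  2k³ − 20k² + 24k + 144 = (2k³ − 8k² − 30k + 36) + (−12k² + 54k + 108)
  2k³ − 8k² − 30k + 36 = (−(1/6)k − 1/12)(−12k² + 54k + 108) + (−(15/2)k + 45)
  −12k² + 54k + 108 = ((8/5)k + 12/5)(−(15/2)k + 45) + (0)
Last nonzero remainder: −(15/2)k + 45. Dividing through by −15/2 gives the monic gcd k − 6.

k − 6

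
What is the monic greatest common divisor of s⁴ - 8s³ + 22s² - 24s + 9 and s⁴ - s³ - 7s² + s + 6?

s² - 4s + 3

Apply the Euclidean algorithm:
  s⁴ - 8s³ + 22s² - 24s + 9 = (s⁴ - s³ - 7s² + s + 6) + (-7s³ + 29s² - 25s + 3)
  s⁴ - s³ - 7s² + s + 6 = (-(1/7)s - 22/49)(-7s³ + 29s² - 25s + 3) + ((120/49)s² - (480/49)s + 360/49)
  -7s³ + 29s² - 25s + 3 = (-(343/120)s + 49/120)((120/49)s² - (480/49)s + 360/49) + (0)
Last nonzero remainder: (120/49)s² - (480/49)s + 360/49. Dividing through by 120/49 gives the monic gcd s² - 4s + 3.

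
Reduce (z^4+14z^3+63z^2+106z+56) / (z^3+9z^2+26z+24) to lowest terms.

(z^2+8z+7)/(z+3)

By polynomial division,
  z^4+14z^3+63z^2+106z+56 = (z+5)(z^3+9z^2+26z+24) + (-8z^2-48z-64)
  z^3+9z^2+26z+24 = (-(1/8)z-3/8)(-8z^2-48z-64) + (0)
Last nonzero remainder: -8z^2-48z-64. Dividing through by -8 gives the monic gcd z^2+6z+8.
Cancel z^2+6z+8 from numerator and denominator to get the reduced form.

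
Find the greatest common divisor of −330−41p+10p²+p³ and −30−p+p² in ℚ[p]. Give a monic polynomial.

−30−p+p²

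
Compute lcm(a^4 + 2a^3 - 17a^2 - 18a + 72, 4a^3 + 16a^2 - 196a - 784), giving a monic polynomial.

a^6 + 2a^5 - 66a^4 - 116a^3 + 905a^2 + 882a - 3528

By polynomial division,
  a^4 + 2a^3 - 17a^2 - 18a + 72 = ((1/4)a - 1/2)(4a^3 + 16a^2 - 196a - 784) + (40a^2 + 80a - 320)
  4a^3 + 16a^2 - 196a - 784 = ((1/10)a + 1/5)(40a^2 + 80a - 320) + (-180a - 720)
  40a^2 + 80a - 320 = (-(2/9)a + 4/9)(-180a - 720) + (0)
Last nonzero remainder: -180a - 720. Dividing through by -180 gives the monic gcd a + 4.
Then lcm(f, g) = f·g / gcd(f, g); expanding and making the result monic gives the answer.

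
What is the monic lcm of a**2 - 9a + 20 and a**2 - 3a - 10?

Apply the Euclidean algorithm:
  a**2 - 9a + 20 = (a**2 - 3a - 10) + (-6a + 30)
  a**2 - 3a - 10 = (-(1/6)a - 1/3)(-6a + 30) + (0)
Last nonzero remainder: -6a + 30. Dividing through by -6 gives the monic gcd a - 5.
Then lcm(f, g) = f·g / gcd(f, g); expanding and making the result monic gives the answer.

a**3 - 7a**2 + 2a + 40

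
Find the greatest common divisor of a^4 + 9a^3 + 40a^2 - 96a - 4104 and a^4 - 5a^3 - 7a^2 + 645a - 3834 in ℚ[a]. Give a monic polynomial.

a^2 + 3a - 54

By polynomial division,
  a^4 + 9a^3 + 40a^2 - 96a - 4104 = (a^4 - 5a^3 - 7a^2 + 645a - 3834) + (14a^3 + 47a^2 - 741a - 270)
  a^4 - 5a^3 - 7a^2 + 645a - 3834 = ((1/14)a - 117/196)(14a^3 + 47a^2 - 741a - 270) + ((14501/196)a^2 + (43503/196)a - 391527/98)
  14a^3 + 47a^2 - 741a - 270 = ((2744/14501)a + 980/14501)((14501/196)a^2 + (43503/196)a - 391527/98) + (0)
Last nonzero remainder: (14501/196)a^2 + (43503/196)a - 391527/98. Dividing through by 14501/196 gives the monic gcd a^2 + 3a - 54.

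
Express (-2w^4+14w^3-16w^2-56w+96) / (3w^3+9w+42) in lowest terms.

Apply the Euclidean algorithm:
  -2w^4+14w^3-16w^2-56w+96 = (-(2/3)w+14/3)(3w^3+9w+42) + (-10w^2-70w-100)
  3w^3+9w+42 = (-(3/10)w+21/10)(-10w^2-70w-100) + (126w+252)
  -10w^2-70w-100 = (-(5/63)w-25/63)(126w+252) + (0)
Last nonzero remainder: 126w+252. Dividing through by 126 gives the monic gcd w+2.
Cancel w+2 from numerator and denominator to get the reduced form.

(-2w^3+18w^2-52w+48)/(3w^2-6w+21)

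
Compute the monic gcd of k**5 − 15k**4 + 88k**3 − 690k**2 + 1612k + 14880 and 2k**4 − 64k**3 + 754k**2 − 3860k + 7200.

Repeated division with remainder:
  k**5 − 15k**4 + 88k**3 − 690k**2 + 1612k + 14880 = ((1/2)k + 17/2)(2k**4 − 64k**3 + 754k**2 − 3860k + 7200) + (255k**3 − 5169k**2 + 30822k − 46320)
  2k**4 − 64k**3 + 754k**2 − 3860k + 7200 = ((2/255)k − 1994/21675)(255k**3 − 5169k**2 + 30822k − 46320) + ((265408/7225)k**2 − (4777344/7225)k + 4246528/1445)
  255k**3 − 5169k**2 + 30822k − 46320 = ((1842375/265408)k − 4183275/265408)((265408/7225)k**2 − (4777344/7225)k + 4246528/1445) + (0)
Last nonzero remainder: (265408/7225)k**2 − (4777344/7225)k + 4246528/1445. Dividing through by 265408/7225 gives the monic gcd k**2 − 18k + 80.

k**2 − 18k + 80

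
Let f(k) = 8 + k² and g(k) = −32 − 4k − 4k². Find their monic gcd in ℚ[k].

1

Euclidean algorithm in ℚ[k]:
  k² + 8 = (−1/4)(−4k² − 4k − 32) + (−k)
  −4k² − 4k − 32 = (4k + 4)(−k) + (−32)
  −k = ((1/32)k)(−32) + (0)
The last nonzero remainder is the constant −32, so the polynomials are coprime and gcd = 1.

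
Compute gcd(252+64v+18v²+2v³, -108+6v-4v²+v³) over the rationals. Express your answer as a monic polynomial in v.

18+2v+v²

Apply the Euclidean algorithm:
  2v³+18v²+64v+252 = (2)(v³-4v²+6v-108) + (26v²+52v+468)
  v³-4v²+6v-108 = ((1/26)v-3/13)(26v²+52v+468) + (0)
Last nonzero remainder: 26v²+52v+468. Dividing through by 26 gives the monic gcd v²+2v+18.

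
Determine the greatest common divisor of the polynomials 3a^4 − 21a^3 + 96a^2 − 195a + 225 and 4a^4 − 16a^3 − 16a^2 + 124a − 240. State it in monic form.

a^2 − 3a + 5

Apply the Euclidean algorithm:
  3a^4 − 21a^3 + 96a^2 − 195a + 225 = (3/4)(4a^4 − 16a^3 − 16a^2 + 124a − 240) + (−9a^3 + 108a^2 − 288a + 405)
  4a^4 − 16a^3 − 16a^2 + 124a − 240 = (−(4/9)a − 32/9)(−9a^3 + 108a^2 − 288a + 405) + (240a^2 − 720a + 1200)
  −9a^3 + 108a^2 − 288a + 405 = (−(3/80)a + 27/80)(240a^2 − 720a + 1200) + (0)
Last nonzero remainder: 240a^2 − 720a + 1200. Dividing through by 240 gives the monic gcd a^2 − 3a + 5.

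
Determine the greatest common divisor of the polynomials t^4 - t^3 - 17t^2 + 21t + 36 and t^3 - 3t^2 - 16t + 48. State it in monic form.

Apply the Euclidean algorithm:
  t^4 - t^3 - 17t^2 + 21t + 36 = (t + 2)(t^3 - 3t^2 - 16t + 48) + (5t^2 + 5t - 60)
  t^3 - 3t^2 - 16t + 48 = ((1/5)t - 4/5)(5t^2 + 5t - 60) + (0)
Last nonzero remainder: 5t^2 + 5t - 60. Dividing through by 5 gives the monic gcd t^2 + t - 12.

t^2 + t - 12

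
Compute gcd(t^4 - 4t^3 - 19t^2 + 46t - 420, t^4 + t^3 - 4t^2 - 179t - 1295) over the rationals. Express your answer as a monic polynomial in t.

t^2 - 2t - 35

Repeated division with remainder:
  t^4 - 4t^3 - 19t^2 + 46t - 420 = (t^4 + t^3 - 4t^2 - 179t - 1295) + (-5t^3 - 15t^2 + 225t + 875)
  t^4 + t^3 - 4t^2 - 179t - 1295 = (-(1/5)t + 2/5)(-5t^3 - 15t^2 + 225t + 875) + (47t^2 - 94t - 1645)
  -5t^3 - 15t^2 + 225t + 875 = (-(5/47)t - 25/47)(47t^2 - 94t - 1645) + (0)
Last nonzero remainder: 47t^2 - 94t - 1645. Dividing through by 47 gives the monic gcd t^2 - 2t - 35.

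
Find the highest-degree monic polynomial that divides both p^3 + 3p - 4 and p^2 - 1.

p - 1

Apply the Euclidean algorithm:
  p^3 + 3p - 4 = (p)(p^2 - 1) + (4p - 4)
  p^2 - 1 = ((1/4)p + 1/4)(4p - 4) + (0)
Last nonzero remainder: 4p - 4. Dividing through by 4 gives the monic gcd p - 1.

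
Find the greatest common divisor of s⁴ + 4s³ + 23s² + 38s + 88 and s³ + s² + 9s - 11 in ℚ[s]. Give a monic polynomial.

Apply the Euclidean algorithm:
  s⁴ + 4s³ + 23s² + 38s + 88 = (s + 3)(s³ + s² + 9s - 11) + (11s² + 22s + 121)
  s³ + s² + 9s - 11 = ((1/11)s - 1/11)(11s² + 22s + 121) + (0)
Last nonzero remainder: 11s² + 22s + 121. Dividing through by 11 gives the monic gcd s² + 2s + 11.

s² + 2s + 11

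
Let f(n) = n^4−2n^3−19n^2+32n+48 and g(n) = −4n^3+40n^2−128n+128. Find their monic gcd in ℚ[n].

Apply the Euclidean algorithm:
  n^4−2n^3−19n^2+32n+48 = (−(1/4)n−2)(−4n^3+40n^2−128n+128) + (29n^2−192n+304)
  −4n^3+40n^2−128n+128 = (−(4/29)n+392/841)(29n^2−192n+304) + ((2880/841)n−11520/841)
  29n^2−192n+304 = ((24389/2880)n−15979/720)((2880/841)n−11520/841) + (0)
Last nonzero remainder: (2880/841)n−11520/841. Dividing through by 2880/841 gives the monic gcd n−4.

n−4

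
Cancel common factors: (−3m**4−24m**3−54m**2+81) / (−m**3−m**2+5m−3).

Apply the Euclidean algorithm:
  −3m**4−24m**3−54m**2+81 = (3m+21)(−m**3−m**2+5m−3) + (−48m**2−96m+144)
  −m**3−m**2+5m−3 = ((1/48)m−1/48)(−48m**2−96m+144) + (0)
Last nonzero remainder: −48m**2−96m+144. Dividing through by −48 gives the monic gcd m**2+2m−3.
Cancel m**2+2m−3 from numerator and denominator to get the reduced form.

(3m**2+18m+27)/(m−1)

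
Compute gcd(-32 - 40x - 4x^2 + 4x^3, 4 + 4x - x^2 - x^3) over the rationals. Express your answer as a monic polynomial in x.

By polynomial division,
  4x^3 - 4x^2 - 40x - 32 = (-4)(-x^3 - x^2 + 4x + 4) + (-8x^2 - 24x - 16)
  -x^3 - x^2 + 4x + 4 = ((1/8)x - 1/4)(-8x^2 - 24x - 16) + (0)
Last nonzero remainder: -8x^2 - 24x - 16. Dividing through by -8 gives the monic gcd x^2 + 3x + 2.

2 + 3x + x^2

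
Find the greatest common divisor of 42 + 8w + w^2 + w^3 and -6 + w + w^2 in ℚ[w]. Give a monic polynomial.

Repeated division with remainder:
  w^3 + w^2 + 8w + 42 = (w)(w^2 + w - 6) + (14w + 42)
  w^2 + w - 6 = ((1/14)w - 1/7)(14w + 42) + (0)
Last nonzero remainder: 14w + 42. Dividing through by 14 gives the monic gcd w + 3.

3 + w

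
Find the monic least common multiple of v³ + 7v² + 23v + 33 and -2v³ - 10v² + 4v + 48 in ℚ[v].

Repeated division with remainder:
  v³ + 7v² + 23v + 33 = (-1/2)(-2v³ - 10v² + 4v + 48) + (2v² + 25v + 57)
  -2v³ - 10v² + 4v + 48 = (-v + 15/2)(2v² + 25v + 57) + (-(253/2)v - 759/2)
  2v² + 25v + 57 = (-(4/253)v - 38/253)(-(253/2)v - 759/2) + (0)
Last nonzero remainder: -(253/2)v - 759/2. Dividing through by -253/2 gives the monic gcd v + 3.
Then lcm(f, g) = f·g / gcd(f, g); expanding and making the result monic gives the answer.

v⁵ + 9v⁴ + 29v³ + 23v² - 118v - 264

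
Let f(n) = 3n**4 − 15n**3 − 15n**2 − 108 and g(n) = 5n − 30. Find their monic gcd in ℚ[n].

n − 6

Repeated division with remainder:
  3n**4 − 15n**3 − 15n**2 − 108 = ((3/5)n**3 + (3/5)n**2 + (3/5)n + 18/5)(5n − 30) + (0)
Last nonzero remainder: 5n − 30. Dividing through by 5 gives the monic gcd n − 6.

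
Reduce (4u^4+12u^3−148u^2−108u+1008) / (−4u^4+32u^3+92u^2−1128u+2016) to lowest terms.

(−u^2−10u−21)/(u^2−u−42)

Euclidean algorithm in ℚ[u]:
  4u^4+12u^3−148u^2−108u+1008 = (−1)(−4u^4+32u^3+92u^2−1128u+2016) + (44u^3−56u^2−1236u+3024)
  −4u^4+32u^3+92u^2−1128u+2016 = (−(1/11)u+74/121)(44u^3−56u^2−1236u+3024) + ((1680/121)u^2−(11760/121)u+20160/121)
  44u^3−56u^2−1236u+3024 = ((1331/420)u+363/20)((1680/121)u^2−(11760/121)u+20160/121) + (0)
Last nonzero remainder: (1680/121)u^2−(11760/121)u+20160/121. Dividing through by 1680/121 gives the monic gcd u^2−7u+12.
Cancel u^2−7u+12 from numerator and denominator to get the reduced form.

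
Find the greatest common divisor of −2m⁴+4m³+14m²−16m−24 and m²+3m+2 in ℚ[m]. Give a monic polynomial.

m²+3m+2

Euclidean algorithm in ℚ[m]:
  −2m⁴+4m³+14m²−16m−24 = (−2m²+10m−12)(m²+3m+2) + (0)
The last nonzero remainder m²+3m+2 is already monic.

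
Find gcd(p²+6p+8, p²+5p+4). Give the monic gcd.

Euclidean algorithm in ℚ[p]:
  p²+6p+8 = (p²+5p+4) + (p+4)
  p²+5p+4 = (p+1)(p+4) + (0)
The last nonzero remainder p+4 is already monic.

p+4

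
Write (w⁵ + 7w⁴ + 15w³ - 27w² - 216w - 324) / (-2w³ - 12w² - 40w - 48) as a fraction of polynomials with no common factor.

Euclidean algorithm in ℚ[w]:
  w⁵ + 7w⁴ + 15w³ - 27w² - 216w - 324 = (-(1/2)w² - (1/2)w + 11/2)(-2w³ - 12w² - 40w - 48) + (-5w² - 20w - 60)
  -2w³ - 12w² - 40w - 48 = ((2/5)w + 4/5)(-5w² - 20w - 60) + (0)
Last nonzero remainder: -5w² - 20w - 60. Dividing through by -5 gives the monic gcd w² + 4w + 12.
Cancel w² + 4w + 12 from numerator and denominator to get the reduced form.

(-w³ - 3w² + 9w + 27)/(2w + 4)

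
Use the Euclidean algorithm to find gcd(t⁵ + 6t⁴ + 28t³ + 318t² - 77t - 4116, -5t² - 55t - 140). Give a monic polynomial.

t² + 11t + 28

Euclidean algorithm in ℚ[t]:
  t⁵ + 6t⁴ + 28t³ + 318t² - 77t - 4116 = (-(1/5)t³ + t² - 11t + 147/5)(-5t² - 55t - 140) + (0)
Last nonzero remainder: -5t² - 55t - 140. Dividing through by -5 gives the monic gcd t² + 11t + 28.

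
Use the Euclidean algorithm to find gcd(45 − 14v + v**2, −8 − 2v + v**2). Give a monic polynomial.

1

By polynomial division,
  v**2 − 14v + 45 = (v**2 − 2v − 8) + (−12v + 53)
  v**2 − 2v − 8 = (−(1/12)v − 29/144)(−12v + 53) + (385/144)
  −12v + 53 = (−(1728/385)v + 7632/385)(385/144) + (0)
The last nonzero remainder is the constant 385/144, so the polynomials are coprime and gcd = 1.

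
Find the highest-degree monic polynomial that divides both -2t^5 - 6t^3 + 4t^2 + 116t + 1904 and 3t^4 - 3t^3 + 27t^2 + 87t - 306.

Apply the Euclidean algorithm:
  -2t^5 - 6t^3 + 4t^2 + 116t + 1904 = (-(2/3)t - 2/3)(3t^4 - 3t^3 + 27t^2 + 87t - 306) + (10t^3 + 80t^2 - 30t + 1700)
  3t^4 - 3t^3 + 27t^2 + 87t - 306 = ((3/10)t - 27/10)(10t^3 + 80t^2 - 30t + 1700) + (252t^2 - 504t + 4284)
  10t^3 + 80t^2 - 30t + 1700 = ((5/126)t + 25/63)(252t^2 - 504t + 4284) + (0)
Last nonzero remainder: 252t^2 - 504t + 4284. Dividing through by 252 gives the monic gcd t^2 - 2t + 17.

t^2 - 2t + 17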